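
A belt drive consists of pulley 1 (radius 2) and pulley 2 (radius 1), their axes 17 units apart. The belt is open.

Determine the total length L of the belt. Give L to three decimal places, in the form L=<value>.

L=43.484

open belt: β = asin((r2−r1)/C) = asin(-1/17) = -3.3723°
wrap1 = π − 2β = 186.7446°
wrap2 = π + 2β = 173.2554°
tangent length = C·cosβ = 16.9706
L = r1·wrap1 + r2·wrap2 + 2·C·cosβ = 2·3.2593 + 1·3.0239 + 2·16.9706 = 43.4836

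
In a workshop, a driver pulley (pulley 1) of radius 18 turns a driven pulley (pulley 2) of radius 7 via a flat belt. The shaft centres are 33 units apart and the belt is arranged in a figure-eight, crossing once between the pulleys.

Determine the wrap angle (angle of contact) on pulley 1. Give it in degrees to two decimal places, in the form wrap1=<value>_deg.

wrap1=278.50_deg

crossed belt: β = asin((r1+r2)/C) = asin(25/33) = 49.2509°
wrap1 = wrap2 = π + 2β = 278.5019°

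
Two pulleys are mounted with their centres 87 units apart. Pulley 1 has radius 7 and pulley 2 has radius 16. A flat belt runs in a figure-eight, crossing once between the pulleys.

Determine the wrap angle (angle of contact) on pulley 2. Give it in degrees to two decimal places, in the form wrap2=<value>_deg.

wrap2=210.66_deg

crossed belt: β = asin((r1+r2)/C) = asin(23/87) = 15.3294°
wrap1 = wrap2 = π + 2β = 210.6588°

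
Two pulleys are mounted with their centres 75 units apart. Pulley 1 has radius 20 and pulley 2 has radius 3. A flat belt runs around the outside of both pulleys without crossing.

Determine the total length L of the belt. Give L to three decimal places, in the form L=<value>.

L=226.127

open belt: β = asin((r2−r1)/C) = asin(-17/75) = -13.1009°
wrap1 = π − 2β = 206.2018°
wrap2 = π + 2β = 153.7982°
tangent length = C·cosβ = 73.0479
L = r1·wrap1 + r2·wrap2 + 2·C·cosβ = 20·3.5989 + 3·2.6843 + 2·73.0479 = 226.1267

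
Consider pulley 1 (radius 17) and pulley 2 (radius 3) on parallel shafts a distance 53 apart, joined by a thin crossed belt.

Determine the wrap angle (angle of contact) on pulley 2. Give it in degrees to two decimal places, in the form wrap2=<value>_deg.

wrap2=224.34_deg

crossed belt: β = asin((r1+r2)/C) = asin(20/53) = 22.1702°
wrap1 = wrap2 = π + 2β = 224.3403°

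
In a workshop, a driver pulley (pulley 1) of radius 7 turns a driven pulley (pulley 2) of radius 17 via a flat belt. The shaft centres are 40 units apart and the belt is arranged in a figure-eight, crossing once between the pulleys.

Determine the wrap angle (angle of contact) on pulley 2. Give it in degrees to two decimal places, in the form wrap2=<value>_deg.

crossed belt: β = asin((r1+r2)/C) = asin(24/40) = 36.8699°
wrap1 = wrap2 = π + 2β = 253.7398°

wrap2=253.74_deg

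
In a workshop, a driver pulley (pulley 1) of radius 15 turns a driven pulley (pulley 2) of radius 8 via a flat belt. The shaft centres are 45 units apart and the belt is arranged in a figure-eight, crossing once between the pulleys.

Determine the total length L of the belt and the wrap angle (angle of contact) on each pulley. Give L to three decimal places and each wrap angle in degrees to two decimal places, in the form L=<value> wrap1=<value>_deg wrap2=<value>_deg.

crossed belt: β = asin((r1+r2)/C) = asin(23/45) = 30.7379°
wrap1 = wrap2 = π + 2β = 241.4757°
tangent length = C·cosβ = 38.6782
L = (r1+r2)·wrap + 2·C·cosβ = 23·4.2145 + 2·38.6782 = 174.2909

L=174.291 wrap1=241.48_deg wrap2=241.48_deg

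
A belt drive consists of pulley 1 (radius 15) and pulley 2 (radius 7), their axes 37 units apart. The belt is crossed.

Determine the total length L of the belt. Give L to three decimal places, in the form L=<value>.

L=156.630

crossed belt: β = asin((r1+r2)/C) = asin(22/37) = 36.4837°
wrap1 = wrap2 = π + 2β = 252.9675°
tangent length = C·cosβ = 29.7489
L = (r1+r2)·wrap + 2·C·cosβ = 22·4.4151 + 2·29.7489 = 156.6304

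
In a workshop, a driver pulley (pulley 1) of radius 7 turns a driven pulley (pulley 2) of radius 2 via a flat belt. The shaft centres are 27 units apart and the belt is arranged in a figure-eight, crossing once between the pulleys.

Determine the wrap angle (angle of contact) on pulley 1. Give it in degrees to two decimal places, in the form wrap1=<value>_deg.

crossed belt: β = asin((r1+r2)/C) = asin(9/27) = 19.4712°
wrap1 = wrap2 = π + 2β = 218.9424°

wrap1=218.94_deg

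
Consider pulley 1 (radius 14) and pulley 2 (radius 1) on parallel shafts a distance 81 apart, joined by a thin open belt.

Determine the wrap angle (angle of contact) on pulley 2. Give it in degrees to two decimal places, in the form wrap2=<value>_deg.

open belt: β = asin((r2−r1)/C) = asin(-13/81) = -9.2356°
wrap1 = π − 2β = 198.4711°
wrap2 = π + 2β = 161.5289°

wrap2=161.53_deg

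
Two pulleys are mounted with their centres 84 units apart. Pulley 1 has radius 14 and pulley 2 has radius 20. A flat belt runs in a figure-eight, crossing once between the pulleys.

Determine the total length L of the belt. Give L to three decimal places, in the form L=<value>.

crossed belt: β = asin((r1+r2)/C) = asin(34/84) = 23.8762°
wrap1 = wrap2 = π + 2β = 227.7524°
tangent length = C·cosβ = 76.8115
L = (r1+r2)·wrap + 2·C·cosβ = 34·3.9750 + 2·76.8115 = 288.7739

L=288.774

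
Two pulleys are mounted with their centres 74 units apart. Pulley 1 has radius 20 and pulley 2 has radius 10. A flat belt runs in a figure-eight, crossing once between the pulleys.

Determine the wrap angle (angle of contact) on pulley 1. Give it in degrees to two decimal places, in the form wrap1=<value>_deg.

crossed belt: β = asin((r1+r2)/C) = asin(30/74) = 23.9165°
wrap1 = wrap2 = π + 2β = 227.8331°

wrap1=227.83_deg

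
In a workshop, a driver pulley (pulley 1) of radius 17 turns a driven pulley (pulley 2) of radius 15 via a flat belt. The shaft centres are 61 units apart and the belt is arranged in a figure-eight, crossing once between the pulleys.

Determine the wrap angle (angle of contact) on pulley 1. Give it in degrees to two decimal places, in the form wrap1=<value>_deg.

wrap1=243.28_deg

crossed belt: β = asin((r1+r2)/C) = asin(32/61) = 31.6407°
wrap1 = wrap2 = π + 2β = 243.2813°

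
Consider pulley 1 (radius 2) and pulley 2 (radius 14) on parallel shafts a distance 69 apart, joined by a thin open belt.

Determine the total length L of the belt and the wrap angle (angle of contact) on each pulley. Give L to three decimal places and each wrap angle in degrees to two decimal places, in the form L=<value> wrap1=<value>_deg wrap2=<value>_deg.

open belt: β = asin((r2−r1)/C) = asin(12/69) = 10.0154°
wrap1 = π − 2β = 159.9692°
wrap2 = π + 2β = 200.0308°
tangent length = C·cosβ = 67.9485
L = r1·wrap1 + r2·wrap2 + 2·C·cosβ = 2·2.7920 + 14·3.4912 + 2·67.9485 = 190.3577

L=190.358 wrap1=159.97_deg wrap2=200.03_deg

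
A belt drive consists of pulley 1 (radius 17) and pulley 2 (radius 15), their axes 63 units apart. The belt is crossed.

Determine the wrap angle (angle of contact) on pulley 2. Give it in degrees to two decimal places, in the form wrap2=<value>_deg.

wrap2=241.05_deg

crossed belt: β = asin((r1+r2)/C) = asin(32/63) = 30.5265°
wrap1 = wrap2 = π + 2β = 241.0530°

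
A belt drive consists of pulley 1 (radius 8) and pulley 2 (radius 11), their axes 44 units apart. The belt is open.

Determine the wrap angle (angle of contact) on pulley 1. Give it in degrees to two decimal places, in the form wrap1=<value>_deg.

open belt: β = asin((r2−r1)/C) = asin(3/44) = 3.9096°
wrap1 = π − 2β = 172.1809°
wrap2 = π + 2β = 187.8191°

wrap1=172.18_deg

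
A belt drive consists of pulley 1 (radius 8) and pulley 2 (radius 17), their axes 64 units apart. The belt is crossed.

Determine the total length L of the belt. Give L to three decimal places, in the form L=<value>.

L=216.436

crossed belt: β = asin((r1+r2)/C) = asin(25/64) = 22.9934°
wrap1 = wrap2 = π + 2β = 225.9868°
tangent length = C·cosβ = 58.9152
L = (r1+r2)·wrap + 2·C·cosβ = 25·3.9442 + 2·58.9152 = 216.4357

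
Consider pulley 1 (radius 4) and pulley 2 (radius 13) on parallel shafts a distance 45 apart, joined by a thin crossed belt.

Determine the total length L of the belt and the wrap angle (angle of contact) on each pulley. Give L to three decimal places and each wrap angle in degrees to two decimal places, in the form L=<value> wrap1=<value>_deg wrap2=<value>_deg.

L=149.909 wrap1=224.39_deg wrap2=224.39_deg

crossed belt: β = asin((r1+r2)/C) = asin(17/45) = 22.1961°
wrap1 = wrap2 = π + 2β = 224.3922°
tangent length = C·cosβ = 41.6653
L = (r1+r2)·wrap + 2·C·cosβ = 17·3.9164 + 2·41.6653 = 149.9092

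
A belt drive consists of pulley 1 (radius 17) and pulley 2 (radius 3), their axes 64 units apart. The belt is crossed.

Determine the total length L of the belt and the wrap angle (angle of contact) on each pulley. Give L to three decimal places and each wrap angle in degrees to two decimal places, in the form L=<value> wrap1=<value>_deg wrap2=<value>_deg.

L=197.134 wrap1=216.42_deg wrap2=216.42_deg

crossed belt: β = asin((r1+r2)/C) = asin(20/64) = 18.2100°
wrap1 = wrap2 = π + 2β = 216.4199°
tangent length = C·cosβ = 60.7947
L = (r1+r2)·wrap + 2·C·cosβ = 20·3.7772 + 2·60.7947 = 197.1343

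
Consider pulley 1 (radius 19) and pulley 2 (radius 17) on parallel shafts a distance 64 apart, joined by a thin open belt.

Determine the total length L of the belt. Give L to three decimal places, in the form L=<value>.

open belt: β = asin((r2−r1)/C) = asin(-2/64) = -1.7908°
wrap1 = π − 2β = 183.5816°
wrap2 = π + 2β = 176.4184°
tangent length = C·cosβ = 63.9687
L = r1·wrap1 + r2·wrap2 + 2·C·cosβ = 19·3.2041 + 17·3.0791 + 2·63.9687 = 241.1598

L=241.160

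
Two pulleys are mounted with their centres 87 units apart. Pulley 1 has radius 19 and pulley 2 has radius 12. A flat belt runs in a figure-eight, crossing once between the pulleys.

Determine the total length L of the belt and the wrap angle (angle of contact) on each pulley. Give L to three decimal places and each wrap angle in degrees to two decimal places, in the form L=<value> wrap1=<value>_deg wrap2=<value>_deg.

L=282.557 wrap1=221.75_deg wrap2=221.75_deg

crossed belt: β = asin((r1+r2)/C) = asin(31/87) = 20.8745°
wrap1 = wrap2 = π + 2β = 221.7490°
tangent length = C·cosβ = 81.2896
L = (r1+r2)·wrap + 2·C·cosβ = 31·3.8702 + 2·81.2896 = 282.5569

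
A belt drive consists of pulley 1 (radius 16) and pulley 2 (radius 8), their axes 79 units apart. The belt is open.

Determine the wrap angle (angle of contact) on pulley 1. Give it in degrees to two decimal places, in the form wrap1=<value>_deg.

wrap1=191.62_deg

open belt: β = asin((r2−r1)/C) = asin(-8/79) = -5.8121°
wrap1 = π − 2β = 191.6241°
wrap2 = π + 2β = 168.3759°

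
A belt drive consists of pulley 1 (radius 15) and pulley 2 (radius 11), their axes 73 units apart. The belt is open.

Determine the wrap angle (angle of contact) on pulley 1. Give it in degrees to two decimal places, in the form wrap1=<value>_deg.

open belt: β = asin((r2−r1)/C) = asin(-4/73) = -3.1411°
wrap1 = π − 2β = 186.2821°
wrap2 = π + 2β = 173.7179°

wrap1=186.28_deg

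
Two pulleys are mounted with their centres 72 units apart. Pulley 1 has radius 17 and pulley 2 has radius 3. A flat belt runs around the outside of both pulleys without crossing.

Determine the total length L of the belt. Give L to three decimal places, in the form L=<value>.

L=209.563

open belt: β = asin((r2−r1)/C) = asin(-14/72) = -11.2123°
wrap1 = π − 2β = 202.4245°
wrap2 = π + 2β = 157.5755°
tangent length = C·cosβ = 70.6258
L = r1·wrap1 + r2·wrap2 + 2·C·cosβ = 17·3.5330 + 3·2.7502 + 2·70.6258 = 209.5628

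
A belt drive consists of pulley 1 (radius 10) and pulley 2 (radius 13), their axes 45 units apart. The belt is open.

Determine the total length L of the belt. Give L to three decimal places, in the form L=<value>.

open belt: β = asin((r2−r1)/C) = asin(3/45) = 3.8226°
wrap1 = π − 2β = 172.3549°
wrap2 = π + 2β = 187.6451°
tangent length = C·cosβ = 44.8999
L = r1·wrap1 + r2·wrap2 + 2·C·cosβ = 10·3.0082 + 13·3.2750 + 2·44.8999 = 162.4567

L=162.457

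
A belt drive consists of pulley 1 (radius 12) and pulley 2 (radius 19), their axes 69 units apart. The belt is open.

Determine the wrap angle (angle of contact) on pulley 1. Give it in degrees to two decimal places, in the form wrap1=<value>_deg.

wrap1=168.35_deg

open belt: β = asin((r2−r1)/C) = asin(7/69) = 5.8226°
wrap1 = π − 2β = 168.3547°
wrap2 = π + 2β = 191.6453°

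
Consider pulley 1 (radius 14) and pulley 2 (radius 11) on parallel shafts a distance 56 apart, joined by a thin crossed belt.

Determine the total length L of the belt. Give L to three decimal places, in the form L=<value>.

crossed belt: β = asin((r1+r2)/C) = asin(25/56) = 26.5148°
wrap1 = wrap2 = π + 2β = 233.0295°
tangent length = C·cosβ = 50.1099
L = (r1+r2)·wrap + 2·C·cosβ = 25·4.0671 + 2·50.1099 = 201.8981

L=201.898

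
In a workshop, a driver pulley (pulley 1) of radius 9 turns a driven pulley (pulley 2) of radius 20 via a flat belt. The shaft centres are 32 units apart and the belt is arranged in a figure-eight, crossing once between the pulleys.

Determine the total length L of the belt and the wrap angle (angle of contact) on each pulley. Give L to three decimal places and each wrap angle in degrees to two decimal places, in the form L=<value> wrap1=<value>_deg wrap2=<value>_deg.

crossed belt: β = asin((r1+r2)/C) = asin(29/32) = 64.9922°
wrap1 = wrap2 = π + 2β = 309.9843°
tangent length = C·cosβ = 13.5277
L = (r1+r2)·wrap + 2·C·cosβ = 29·5.4102 + 2·13.5277 = 183.9527

L=183.953 wrap1=309.98_deg wrap2=309.98_deg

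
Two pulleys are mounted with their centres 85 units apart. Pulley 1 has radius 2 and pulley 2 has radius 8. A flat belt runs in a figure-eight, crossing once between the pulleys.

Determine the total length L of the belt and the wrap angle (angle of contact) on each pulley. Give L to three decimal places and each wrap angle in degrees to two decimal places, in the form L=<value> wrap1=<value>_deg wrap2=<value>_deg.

L=202.594 wrap1=193.51_deg wrap2=193.51_deg

crossed belt: β = asin((r1+r2)/C) = asin(10/85) = 6.7563°
wrap1 = wrap2 = π + 2β = 193.5127°
tangent length = C·cosβ = 84.4097
L = (r1+r2)·wrap + 2·C·cosβ = 10·3.3774 + 2·84.4097 = 202.5938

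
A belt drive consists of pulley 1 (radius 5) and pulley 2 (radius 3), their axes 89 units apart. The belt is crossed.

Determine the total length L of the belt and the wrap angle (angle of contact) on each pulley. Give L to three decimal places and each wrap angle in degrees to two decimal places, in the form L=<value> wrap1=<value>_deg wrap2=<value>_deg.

crossed belt: β = asin((r1+r2)/C) = asin(8/89) = 5.1571°
wrap1 = wrap2 = π + 2β = 190.3143°
tangent length = C·cosβ = 88.6397
L = (r1+r2)·wrap + 2·C·cosβ = 8·3.3216 + 2·88.6397 = 203.8523

L=203.852 wrap1=190.31_deg wrap2=190.31_deg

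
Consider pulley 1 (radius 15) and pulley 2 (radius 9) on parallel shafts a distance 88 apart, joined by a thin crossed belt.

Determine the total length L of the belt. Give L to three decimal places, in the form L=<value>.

L=257.985

crossed belt: β = asin((r1+r2)/C) = asin(24/88) = 15.8266°
wrap1 = wrap2 = π + 2β = 211.6532°
tangent length = C·cosβ = 84.6640
L = (r1+r2)·wrap + 2·C·cosβ = 24·3.6940 + 2·84.6640 = 257.9852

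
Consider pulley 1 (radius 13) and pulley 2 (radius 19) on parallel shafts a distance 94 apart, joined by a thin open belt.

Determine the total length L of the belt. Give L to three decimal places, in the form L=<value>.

L=288.914

open belt: β = asin((r2−r1)/C) = asin(6/94) = 3.6597°
wrap1 = π − 2β = 172.6807°
wrap2 = π + 2β = 187.3193°
tangent length = C·cosβ = 93.8083
L = r1·wrap1 + r2·wrap2 + 2·C·cosβ = 13·3.0138 + 19·3.2693 + 2·93.8083 = 288.9141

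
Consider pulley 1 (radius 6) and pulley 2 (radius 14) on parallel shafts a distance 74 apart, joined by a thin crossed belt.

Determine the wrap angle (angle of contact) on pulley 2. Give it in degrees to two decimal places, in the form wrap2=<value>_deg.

wrap2=211.36_deg

crossed belt: β = asin((r1+r2)/C) = asin(20/74) = 15.6804°
wrap1 = wrap2 = π + 2β = 211.3607°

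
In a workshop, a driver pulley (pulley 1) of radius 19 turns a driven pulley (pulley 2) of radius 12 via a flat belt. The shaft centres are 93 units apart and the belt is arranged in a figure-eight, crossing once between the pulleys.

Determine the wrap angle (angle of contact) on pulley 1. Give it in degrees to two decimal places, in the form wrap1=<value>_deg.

crossed belt: β = asin((r1+r2)/C) = asin(31/93) = 19.4712°
wrap1 = wrap2 = π + 2β = 218.9424°

wrap1=218.94_deg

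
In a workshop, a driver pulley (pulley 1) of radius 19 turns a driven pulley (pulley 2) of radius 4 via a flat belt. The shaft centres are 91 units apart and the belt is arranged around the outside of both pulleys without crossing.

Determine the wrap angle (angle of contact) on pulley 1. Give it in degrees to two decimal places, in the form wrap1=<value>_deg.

wrap1=198.98_deg

open belt: β = asin((r2−r1)/C) = asin(-15/91) = -9.4877°
wrap1 = π − 2β = 198.9753°
wrap2 = π + 2β = 161.0247°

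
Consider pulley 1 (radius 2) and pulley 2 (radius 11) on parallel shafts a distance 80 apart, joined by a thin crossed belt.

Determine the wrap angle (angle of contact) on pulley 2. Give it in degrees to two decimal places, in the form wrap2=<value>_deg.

crossed belt: β = asin((r1+r2)/C) = asin(13/80) = 9.3520°
wrap1 = wrap2 = π + 2β = 198.7041°

wrap2=198.70_deg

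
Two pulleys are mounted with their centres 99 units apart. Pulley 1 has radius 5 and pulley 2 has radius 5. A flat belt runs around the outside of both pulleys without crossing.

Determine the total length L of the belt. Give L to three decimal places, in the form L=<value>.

L=229.416

open belt: β = asin((r2−r1)/C) = asin(0/99) = 0.0000°
wrap1 = π − 2β = 180.0000°
wrap2 = π + 2β = 180.0000°
tangent length = C·cosβ = 99.0000
L = r1·wrap1 + r2·wrap2 + 2·C·cosβ = 5·3.1416 + 5·3.1416 + 2·99.0000 = 229.4159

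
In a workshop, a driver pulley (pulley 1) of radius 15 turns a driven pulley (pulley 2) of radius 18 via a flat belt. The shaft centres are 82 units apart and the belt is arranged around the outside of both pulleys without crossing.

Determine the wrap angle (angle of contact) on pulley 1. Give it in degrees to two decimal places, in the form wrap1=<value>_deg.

open belt: β = asin((r2−r1)/C) = asin(3/82) = 2.0967°
wrap1 = π − 2β = 175.8067°
wrap2 = π + 2β = 184.1933°

wrap1=175.81_deg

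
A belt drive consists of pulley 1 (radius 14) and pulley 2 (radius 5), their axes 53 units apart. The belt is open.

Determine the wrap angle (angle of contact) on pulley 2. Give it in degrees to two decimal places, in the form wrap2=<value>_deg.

wrap2=160.45_deg

open belt: β = asin((r2−r1)/C) = asin(-9/53) = -9.7768°
wrap1 = π − 2β = 199.5537°
wrap2 = π + 2β = 160.4463°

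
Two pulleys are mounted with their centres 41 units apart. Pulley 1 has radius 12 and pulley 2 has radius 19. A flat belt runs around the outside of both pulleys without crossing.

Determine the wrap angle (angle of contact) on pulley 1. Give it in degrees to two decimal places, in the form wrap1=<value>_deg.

open belt: β = asin((r2−r1)/C) = asin(7/41) = 9.8304°
wrap1 = π − 2β = 160.3393°
wrap2 = π + 2β = 199.6607°

wrap1=160.34_deg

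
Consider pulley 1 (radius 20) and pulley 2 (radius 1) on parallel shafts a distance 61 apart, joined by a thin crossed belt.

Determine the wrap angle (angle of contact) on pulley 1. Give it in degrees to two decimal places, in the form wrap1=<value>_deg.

crossed belt: β = asin((r1+r2)/C) = asin(21/61) = 20.1368°
wrap1 = wrap2 = π + 2β = 220.2735°

wrap1=220.27_deg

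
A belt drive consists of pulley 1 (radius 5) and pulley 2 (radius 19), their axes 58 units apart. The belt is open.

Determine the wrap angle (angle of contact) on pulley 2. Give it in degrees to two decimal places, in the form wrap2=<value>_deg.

open belt: β = asin((r2−r1)/C) = asin(14/58) = 13.9680°
wrap1 = π − 2β = 152.0641°
wrap2 = π + 2β = 207.9359°

wrap2=207.94_deg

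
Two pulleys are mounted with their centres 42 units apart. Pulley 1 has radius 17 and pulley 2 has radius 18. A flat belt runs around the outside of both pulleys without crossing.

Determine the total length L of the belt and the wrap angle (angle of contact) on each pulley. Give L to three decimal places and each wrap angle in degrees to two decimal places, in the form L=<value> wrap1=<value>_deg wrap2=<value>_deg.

open belt: β = asin((r2−r1)/C) = asin(1/42) = 1.3643°
wrap1 = π − 2β = 177.2714°
wrap2 = π + 2β = 182.7286°
tangent length = C·cosβ = 41.9881
L = r1·wrap1 + r2·wrap2 + 2·C·cosβ = 17·3.0940 + 18·3.1892 + 2·41.9881 = 193.9796

L=193.980 wrap1=177.27_deg wrap2=182.73_deg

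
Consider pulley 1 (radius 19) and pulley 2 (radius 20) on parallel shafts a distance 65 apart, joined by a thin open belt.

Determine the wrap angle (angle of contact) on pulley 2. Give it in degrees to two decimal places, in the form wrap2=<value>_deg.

open belt: β = asin((r2−r1)/C) = asin(1/65) = 0.8815°
wrap1 = π − 2β = 178.2370°
wrap2 = π + 2β = 181.7630°

wrap2=181.76_deg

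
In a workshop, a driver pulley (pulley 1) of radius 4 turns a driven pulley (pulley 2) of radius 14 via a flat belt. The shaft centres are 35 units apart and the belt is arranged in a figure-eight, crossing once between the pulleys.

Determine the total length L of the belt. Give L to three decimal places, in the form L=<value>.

crossed belt: β = asin((r1+r2)/C) = asin(18/35) = 30.9497°
wrap1 = wrap2 = π + 2β = 241.8994°
tangent length = C·cosβ = 30.0167
L = (r1+r2)·wrap + 2·C·cosβ = 18·4.2219 + 2·30.0167 = 136.0283

L=136.028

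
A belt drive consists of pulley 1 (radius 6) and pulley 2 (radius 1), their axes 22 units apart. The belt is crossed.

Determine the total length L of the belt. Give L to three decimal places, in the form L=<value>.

crossed belt: β = asin((r1+r2)/C) = asin(7/22) = 18.5530°
wrap1 = wrap2 = π + 2β = 217.1060°
tangent length = C·cosβ = 20.8567
L = (r1+r2)·wrap + 2·C·cosβ = 7·3.7892 + 2·20.8567 = 68.2378

L=68.238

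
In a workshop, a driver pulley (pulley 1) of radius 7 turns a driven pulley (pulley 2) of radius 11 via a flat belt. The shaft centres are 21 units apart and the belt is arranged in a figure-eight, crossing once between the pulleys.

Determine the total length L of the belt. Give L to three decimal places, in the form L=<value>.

crossed belt: β = asin((r1+r2)/C) = asin(18/21) = 58.9973°
wrap1 = wrap2 = π + 2β = 297.9946°
tangent length = C·cosβ = 10.8167
L = (r1+r2)·wrap + 2·C·cosβ = 18·5.2010 + 2·10.8167 = 115.2511

L=115.251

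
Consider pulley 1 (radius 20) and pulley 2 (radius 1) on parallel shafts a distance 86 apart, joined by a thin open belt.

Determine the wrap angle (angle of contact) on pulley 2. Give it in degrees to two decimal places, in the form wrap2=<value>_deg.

open belt: β = asin((r2−r1)/C) = asin(-19/86) = -12.7637°
wrap1 = π − 2β = 205.5274°
wrap2 = π + 2β = 154.4726°

wrap2=154.47_deg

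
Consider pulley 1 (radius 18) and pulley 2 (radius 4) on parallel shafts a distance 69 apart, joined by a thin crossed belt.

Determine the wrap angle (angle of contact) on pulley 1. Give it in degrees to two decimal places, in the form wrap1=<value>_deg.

wrap1=217.19_deg

crossed belt: β = asin((r1+r2)/C) = asin(22/69) = 18.5928°
wrap1 = wrap2 = π + 2β = 217.1856°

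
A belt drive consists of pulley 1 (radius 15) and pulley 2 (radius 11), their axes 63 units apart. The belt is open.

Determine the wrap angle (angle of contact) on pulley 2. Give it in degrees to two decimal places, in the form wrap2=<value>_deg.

open belt: β = asin((r2−r1)/C) = asin(-4/63) = -3.6403°
wrap1 = π − 2β = 187.2806°
wrap2 = π + 2β = 172.7194°

wrap2=172.72_deg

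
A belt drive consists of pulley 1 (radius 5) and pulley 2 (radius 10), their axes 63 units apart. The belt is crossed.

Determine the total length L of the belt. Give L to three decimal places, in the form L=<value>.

L=176.712

crossed belt: β = asin((r1+r2)/C) = asin(15/63) = 13.7741°
wrap1 = wrap2 = π + 2β = 207.5483°
tangent length = C·cosβ = 61.1882
L = (r1+r2)·wrap + 2·C·cosβ = 15·3.6224 + 2·61.1882 = 176.7125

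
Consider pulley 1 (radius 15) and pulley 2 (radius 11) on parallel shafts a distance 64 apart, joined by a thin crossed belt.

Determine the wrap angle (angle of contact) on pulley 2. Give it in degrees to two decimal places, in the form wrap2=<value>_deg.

wrap2=227.94_deg

crossed belt: β = asin((r1+r2)/C) = asin(26/64) = 23.9695°
wrap1 = wrap2 = π + 2β = 227.9390°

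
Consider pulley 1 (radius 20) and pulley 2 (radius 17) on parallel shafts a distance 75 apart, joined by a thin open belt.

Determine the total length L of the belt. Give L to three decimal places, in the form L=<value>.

open belt: β = asin((r2−r1)/C) = asin(-3/75) = -2.2924°
wrap1 = π − 2β = 184.5849°
wrap2 = π + 2β = 175.4151°
tangent length = C·cosβ = 74.9400
L = r1·wrap1 + r2·wrap2 + 2·C·cosβ = 20·3.2216 + 17·3.0616 + 2·74.9400 = 266.3589

L=266.359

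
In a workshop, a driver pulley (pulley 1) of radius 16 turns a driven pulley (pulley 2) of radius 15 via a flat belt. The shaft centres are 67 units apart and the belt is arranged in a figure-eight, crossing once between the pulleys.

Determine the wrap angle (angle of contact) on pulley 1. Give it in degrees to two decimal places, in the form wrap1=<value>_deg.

wrap1=235.12_deg

crossed belt: β = asin((r1+r2)/C) = asin(31/67) = 27.5606°
wrap1 = wrap2 = π + 2β = 235.1212°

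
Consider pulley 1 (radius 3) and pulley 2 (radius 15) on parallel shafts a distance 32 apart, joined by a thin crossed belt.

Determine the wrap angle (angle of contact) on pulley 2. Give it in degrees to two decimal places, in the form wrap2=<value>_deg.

crossed belt: β = asin((r1+r2)/C) = asin(18/32) = 34.2289°
wrap1 = wrap2 = π + 2β = 248.4577°

wrap2=248.46_deg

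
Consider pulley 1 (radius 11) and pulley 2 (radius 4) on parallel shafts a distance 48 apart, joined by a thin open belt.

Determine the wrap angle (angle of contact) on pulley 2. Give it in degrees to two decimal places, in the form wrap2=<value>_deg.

open belt: β = asin((r2−r1)/C) = asin(-7/48) = -8.3855°
wrap1 = π − 2β = 196.7711°
wrap2 = π + 2β = 163.2289°

wrap2=163.23_deg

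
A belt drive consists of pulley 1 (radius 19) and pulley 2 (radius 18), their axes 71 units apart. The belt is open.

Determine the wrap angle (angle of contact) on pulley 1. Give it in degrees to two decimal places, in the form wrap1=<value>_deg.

open belt: β = asin((r2−r1)/C) = asin(-1/71) = -0.8070°
wrap1 = π − 2β = 181.6140°
wrap2 = π + 2β = 178.3860°

wrap1=181.61_deg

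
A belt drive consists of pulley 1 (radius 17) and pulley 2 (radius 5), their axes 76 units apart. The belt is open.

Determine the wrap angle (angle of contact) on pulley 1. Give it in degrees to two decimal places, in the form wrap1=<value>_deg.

wrap1=198.17_deg

open belt: β = asin((r2−r1)/C) = asin(-12/76) = -9.0847°
wrap1 = π − 2β = 198.1694°
wrap2 = π + 2β = 161.8306°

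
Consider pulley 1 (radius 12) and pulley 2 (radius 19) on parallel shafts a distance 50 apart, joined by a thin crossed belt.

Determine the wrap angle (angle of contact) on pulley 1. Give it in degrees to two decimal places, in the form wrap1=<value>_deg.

crossed belt: β = asin((r1+r2)/C) = asin(31/50) = 38.3161°
wrap1 = wrap2 = π + 2β = 256.6323°

wrap1=256.63_deg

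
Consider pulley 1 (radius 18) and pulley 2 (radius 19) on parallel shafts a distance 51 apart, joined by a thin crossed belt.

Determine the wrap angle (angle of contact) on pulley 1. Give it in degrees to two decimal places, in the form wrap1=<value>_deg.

crossed belt: β = asin((r1+r2)/C) = asin(37/51) = 46.5096°
wrap1 = wrap2 = π + 2β = 273.0193°

wrap1=273.02_deg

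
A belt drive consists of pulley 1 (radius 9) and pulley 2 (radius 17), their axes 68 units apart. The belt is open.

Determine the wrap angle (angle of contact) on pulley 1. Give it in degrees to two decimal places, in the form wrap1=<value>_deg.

open belt: β = asin((r2−r1)/C) = asin(8/68) = 6.7563°
wrap1 = π − 2β = 166.4873°
wrap2 = π + 2β = 193.5127°

wrap1=166.49_deg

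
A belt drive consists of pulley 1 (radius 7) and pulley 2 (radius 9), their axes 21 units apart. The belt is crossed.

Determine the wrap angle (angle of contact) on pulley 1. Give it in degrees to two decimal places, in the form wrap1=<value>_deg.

wrap1=279.26_deg

crossed belt: β = asin((r1+r2)/C) = asin(16/21) = 49.6324°
wrap1 = wrap2 = π + 2β = 279.2648°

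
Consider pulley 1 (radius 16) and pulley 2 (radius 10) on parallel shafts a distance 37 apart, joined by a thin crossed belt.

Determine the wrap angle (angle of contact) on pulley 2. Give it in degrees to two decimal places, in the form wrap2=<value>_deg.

wrap2=269.29_deg

crossed belt: β = asin((r1+r2)/C) = asin(26/37) = 44.6442°
wrap1 = wrap2 = π + 2β = 269.2885°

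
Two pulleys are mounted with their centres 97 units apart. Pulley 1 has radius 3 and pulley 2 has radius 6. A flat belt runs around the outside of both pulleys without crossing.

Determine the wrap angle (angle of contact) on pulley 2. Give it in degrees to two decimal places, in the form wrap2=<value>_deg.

open belt: β = asin((r2−r1)/C) = asin(3/97) = 1.7723°
wrap1 = π − 2β = 176.4554°
wrap2 = π + 2β = 183.5446°

wrap2=183.54_deg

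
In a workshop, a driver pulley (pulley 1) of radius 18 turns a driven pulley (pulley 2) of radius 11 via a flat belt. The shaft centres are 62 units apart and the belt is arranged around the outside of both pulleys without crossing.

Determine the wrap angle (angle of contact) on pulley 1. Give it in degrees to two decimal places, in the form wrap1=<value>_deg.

wrap1=192.97_deg

open belt: β = asin((r2−r1)/C) = asin(-7/62) = -6.4827°
wrap1 = π − 2β = 192.9654°
wrap2 = π + 2β = 167.0346°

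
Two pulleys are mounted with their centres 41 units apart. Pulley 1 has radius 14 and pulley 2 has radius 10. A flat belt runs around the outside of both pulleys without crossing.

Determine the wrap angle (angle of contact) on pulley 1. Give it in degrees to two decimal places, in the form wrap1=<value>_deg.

wrap1=191.20_deg

open belt: β = asin((r2−r1)/C) = asin(-4/41) = -5.5987°
wrap1 = π − 2β = 191.1975°
wrap2 = π + 2β = 168.8025°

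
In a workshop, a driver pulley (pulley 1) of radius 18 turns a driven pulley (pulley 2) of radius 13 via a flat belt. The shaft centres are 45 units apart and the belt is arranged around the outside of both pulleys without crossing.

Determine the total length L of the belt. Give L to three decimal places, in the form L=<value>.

L=187.946

open belt: β = asin((r2−r1)/C) = asin(-5/45) = -6.3794°
wrap1 = π − 2β = 192.7587°
wrap2 = π + 2β = 167.2413°
tangent length = C·cosβ = 44.7214
L = r1·wrap1 + r2·wrap2 + 2·C·cosβ = 18·3.3643 + 13·2.9189 + 2·44.7214 = 187.9455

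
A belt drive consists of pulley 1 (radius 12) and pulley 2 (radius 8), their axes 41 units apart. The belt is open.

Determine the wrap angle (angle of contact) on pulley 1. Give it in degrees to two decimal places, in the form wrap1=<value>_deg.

wrap1=191.20_deg

open belt: β = asin((r2−r1)/C) = asin(-4/41) = -5.5987°
wrap1 = π − 2β = 191.1975°
wrap2 = π + 2β = 168.8025°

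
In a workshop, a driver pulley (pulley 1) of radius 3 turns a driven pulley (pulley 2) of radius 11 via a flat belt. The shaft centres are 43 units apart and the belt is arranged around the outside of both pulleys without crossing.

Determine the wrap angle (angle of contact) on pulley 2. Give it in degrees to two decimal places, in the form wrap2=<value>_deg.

open belt: β = asin((r2−r1)/C) = asin(8/43) = 10.7222°
wrap1 = π − 2β = 158.5557°
wrap2 = π + 2β = 201.4443°

wrap2=201.44_deg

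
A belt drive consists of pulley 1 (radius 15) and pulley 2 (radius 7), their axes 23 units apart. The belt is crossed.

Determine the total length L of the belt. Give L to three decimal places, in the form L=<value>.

crossed belt: β = asin((r1+r2)/C) = asin(22/23) = 73.0426°
wrap1 = wrap2 = π + 2β = 326.0851°
tangent length = C·cosβ = 6.7082
L = (r1+r2)·wrap + 2·C·cosβ = 22·5.6913 + 2·6.7082 = 138.6241

L=138.624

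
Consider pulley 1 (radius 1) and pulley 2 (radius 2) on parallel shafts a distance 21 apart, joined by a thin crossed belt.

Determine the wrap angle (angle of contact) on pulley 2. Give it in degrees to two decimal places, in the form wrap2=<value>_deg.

wrap2=196.43_deg

crossed belt: β = asin((r1+r2)/C) = asin(3/21) = 8.2132°
wrap1 = wrap2 = π + 2β = 196.4264°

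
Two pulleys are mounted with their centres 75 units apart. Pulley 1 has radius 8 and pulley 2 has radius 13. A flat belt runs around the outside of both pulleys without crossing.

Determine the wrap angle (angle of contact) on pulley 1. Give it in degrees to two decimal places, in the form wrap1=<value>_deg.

open belt: β = asin((r2−r1)/C) = asin(5/75) = 3.8226°
wrap1 = π − 2β = 172.3549°
wrap2 = π + 2β = 187.6451°

wrap1=172.35_deg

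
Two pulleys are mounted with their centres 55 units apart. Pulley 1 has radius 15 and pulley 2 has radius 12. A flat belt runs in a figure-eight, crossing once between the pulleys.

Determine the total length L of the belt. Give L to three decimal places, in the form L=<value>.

crossed belt: β = asin((r1+r2)/C) = asin(27/55) = 29.4004°
wrap1 = wrap2 = π + 2β = 238.8007°
tangent length = C·cosβ = 47.9166
L = (r1+r2)·wrap + 2·C·cosβ = 27·4.1679 + 2·47.9166 = 208.3654

L=208.365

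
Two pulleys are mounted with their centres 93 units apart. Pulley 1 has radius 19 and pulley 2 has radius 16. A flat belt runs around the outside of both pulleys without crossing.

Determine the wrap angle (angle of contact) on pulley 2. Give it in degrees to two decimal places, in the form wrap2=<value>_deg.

open belt: β = asin((r2−r1)/C) = asin(-3/93) = -1.8486°
wrap1 = π − 2β = 183.6971°
wrap2 = π + 2β = 176.3029°

wrap2=176.30_deg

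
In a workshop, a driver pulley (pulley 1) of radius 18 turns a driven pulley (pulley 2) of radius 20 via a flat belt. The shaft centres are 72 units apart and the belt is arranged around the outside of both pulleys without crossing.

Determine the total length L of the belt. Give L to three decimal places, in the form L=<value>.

open belt: β = asin((r2−r1)/C) = asin(2/72) = 1.5918°
wrap1 = π − 2β = 176.8165°
wrap2 = π + 2β = 183.1835°
tangent length = C·cosβ = 71.9722
L = r1·wrap1 + r2·wrap2 + 2·C·cosβ = 18·3.0860 + 20·3.1972 + 2·71.9722 = 263.4361

L=263.436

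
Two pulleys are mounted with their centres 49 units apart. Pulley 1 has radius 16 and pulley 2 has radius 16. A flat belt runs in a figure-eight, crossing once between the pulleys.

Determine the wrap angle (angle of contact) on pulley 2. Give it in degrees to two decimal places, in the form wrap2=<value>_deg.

wrap2=261.55_deg

crossed belt: β = asin((r1+r2)/C) = asin(32/49) = 40.7728°
wrap1 = wrap2 = π + 2β = 261.5456°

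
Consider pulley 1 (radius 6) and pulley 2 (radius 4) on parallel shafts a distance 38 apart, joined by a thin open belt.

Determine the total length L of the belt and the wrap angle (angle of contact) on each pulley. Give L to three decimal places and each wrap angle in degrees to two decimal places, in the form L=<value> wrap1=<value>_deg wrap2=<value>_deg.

L=107.521 wrap1=186.03_deg wrap2=173.97_deg

open belt: β = asin((r2−r1)/C) = asin(-2/38) = -3.0170°
wrap1 = π − 2β = 186.0339°
wrap2 = π + 2β = 173.9661°
tangent length = C·cosβ = 37.9473
L = r1·wrap1 + r2·wrap2 + 2·C·cosβ = 6·3.2469 + 4·3.0363 + 2·37.9473 = 107.5212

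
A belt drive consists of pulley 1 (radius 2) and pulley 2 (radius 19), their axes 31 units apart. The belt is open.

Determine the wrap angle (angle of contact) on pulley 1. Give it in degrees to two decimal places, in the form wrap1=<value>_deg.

open belt: β = asin((r2−r1)/C) = asin(17/31) = 33.2564°
wrap1 = π − 2β = 113.4871°
wrap2 = π + 2β = 246.5129°

wrap1=113.49_deg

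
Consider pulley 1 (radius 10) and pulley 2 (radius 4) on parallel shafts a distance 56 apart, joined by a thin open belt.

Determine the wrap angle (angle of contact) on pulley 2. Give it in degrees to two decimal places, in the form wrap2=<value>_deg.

wrap2=167.70_deg

open belt: β = asin((r2−r1)/C) = asin(-6/56) = -6.1506°
wrap1 = π − 2β = 192.3013°
wrap2 = π + 2β = 167.6987°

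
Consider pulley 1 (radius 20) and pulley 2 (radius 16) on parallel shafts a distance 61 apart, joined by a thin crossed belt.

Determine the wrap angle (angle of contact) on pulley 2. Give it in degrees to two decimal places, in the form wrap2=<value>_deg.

wrap2=252.34_deg

crossed belt: β = asin((r1+r2)/C) = asin(36/61) = 36.1686°
wrap1 = wrap2 = π + 2β = 252.3373°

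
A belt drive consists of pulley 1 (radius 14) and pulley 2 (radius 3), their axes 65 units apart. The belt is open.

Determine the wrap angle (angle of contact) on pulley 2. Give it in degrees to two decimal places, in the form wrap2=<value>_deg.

wrap2=160.51_deg

open belt: β = asin((r2−r1)/C) = asin(-11/65) = -9.7431°
wrap1 = π − 2β = 199.4862°
wrap2 = π + 2β = 160.5138°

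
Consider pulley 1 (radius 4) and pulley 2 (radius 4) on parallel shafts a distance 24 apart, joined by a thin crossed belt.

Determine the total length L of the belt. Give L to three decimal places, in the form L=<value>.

crossed belt: β = asin((r1+r2)/C) = asin(8/24) = 19.4712°
wrap1 = wrap2 = π + 2β = 218.9424°
tangent length = C·cosβ = 22.6274
L = (r1+r2)·wrap + 2·C·cosβ = 8·3.8213 + 2·22.6274 = 75.8250

L=75.825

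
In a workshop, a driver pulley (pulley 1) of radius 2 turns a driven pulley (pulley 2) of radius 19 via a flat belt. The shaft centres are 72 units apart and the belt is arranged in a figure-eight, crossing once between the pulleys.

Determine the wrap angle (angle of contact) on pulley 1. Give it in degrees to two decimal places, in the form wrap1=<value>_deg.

wrap1=213.92_deg

crossed belt: β = asin((r1+r2)/C) = asin(21/72) = 16.9578°
wrap1 = wrap2 = π + 2β = 213.9155°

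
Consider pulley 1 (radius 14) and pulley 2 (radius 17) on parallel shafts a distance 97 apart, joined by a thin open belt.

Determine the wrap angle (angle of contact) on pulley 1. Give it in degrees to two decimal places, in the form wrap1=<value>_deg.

open belt: β = asin((r2−r1)/C) = asin(3/97) = 1.7723°
wrap1 = π − 2β = 176.4554°
wrap2 = π + 2β = 183.5446°

wrap1=176.46_deg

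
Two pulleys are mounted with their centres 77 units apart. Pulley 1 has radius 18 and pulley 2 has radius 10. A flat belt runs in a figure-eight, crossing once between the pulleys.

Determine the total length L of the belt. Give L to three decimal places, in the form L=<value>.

crossed belt: β = asin((r1+r2)/C) = asin(28/77) = 21.3237°
wrap1 = wrap2 = π + 2β = 222.6474°
tangent length = C·cosβ = 71.7287
L = (r1+r2)·wrap + 2·C·cosβ = 28·3.8859 + 2·71.7287 = 252.2633

L=252.263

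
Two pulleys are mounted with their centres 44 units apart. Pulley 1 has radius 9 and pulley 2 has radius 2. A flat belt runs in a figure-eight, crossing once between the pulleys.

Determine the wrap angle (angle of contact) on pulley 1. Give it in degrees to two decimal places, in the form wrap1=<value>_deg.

wrap1=208.96_deg

crossed belt: β = asin((r1+r2)/C) = asin(11/44) = 14.4775°
wrap1 = wrap2 = π + 2β = 208.9550°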